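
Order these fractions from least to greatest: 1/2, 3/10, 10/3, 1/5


Convert to decimal for comparison:
  1/2 = 0.5
  3/10 = 0.3
  10/3 = 3.3333
  1/5 = 0.2
Decimals in increasing order: 0.2 < 0.3 < 0.5 < 3.3333
Writing each back as its fraction gives the sorted order.
Final answer: 1/5, 3/10, 1/2, 10/3


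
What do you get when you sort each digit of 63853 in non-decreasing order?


The number 63853 has digits: 6, 3, 8, 5, 3
Sorted: 3, 3, 5, 6, 8
Joining the sorted digits gives the result.
Final answer: 33568


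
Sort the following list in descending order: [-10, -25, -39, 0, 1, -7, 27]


Original list: [-10, -25, -39, 0, 1, -7, 27]
Repeatedly take the largest remaining element:
  Remaining [-10, -25, -39, 0, 1, -7, 27] -> largest is 27
  Remaining [-10, -25, -39, 0, 1, -7] -> largest is 1
  Remaining [-10, -25, -39, 0, -7] -> largest is 0
  Remaining [-10, -25, -39, -7] -> largest is -7
  Remaining [-10, -25, -39] -> largest is -10
  Remaining [-25, -39] -> largest is -25
  Remaining [-39] -> largest is -39
Collecting the picks in order gives the descending list.
Final answer: [27, 1, 0, -7, -10, -25, -39]


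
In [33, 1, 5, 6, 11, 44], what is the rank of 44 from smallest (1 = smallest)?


Sort ascending: [1, 5, 6, 11, 33, 44]
Find 44 in the sorted list.
44 is at position 6 (1-indexed).
Final answer: 6


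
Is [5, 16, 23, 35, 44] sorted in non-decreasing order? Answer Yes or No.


Check consecutive pairs:
  5 <= 16? True
  16 <= 23? True
  23 <= 35? True
  35 <= 44? True
Every consecutive pair is in order, so the list is non-decreasing.
Final answer: Yes


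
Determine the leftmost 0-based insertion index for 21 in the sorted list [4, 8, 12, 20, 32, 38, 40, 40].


List is sorted: [4, 8, 12, 20, 32, 38, 40, 40]
We need the leftmost position where 21 can be inserted, i.e. the first index whose element is >= 21 (or the end of the list if none is).
Binary search with low=0, high=8 (0-based indices):
  low=0, high=8, mid=4: a[4]=32 >= 21, so high = 4
  low=0, high=4, mid=2: a[2]=12 < 21, so low = 3
  low=3, high=4, mid=3: a[3]=20 < 21, so low = 4
Now low = high = 4, so the insertion index is 4.
Final answer: 4


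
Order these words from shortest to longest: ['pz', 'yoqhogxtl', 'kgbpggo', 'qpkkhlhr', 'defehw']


Compute lengths:
  'pz' has length 2
  'yoqhogxtl' has length 9
  'kgbpggo' has length 7
  'qpkkhlhr' has length 8
  'defehw' has length 6
Lengths in increasing order: 2 < 6 < 7 < 8 < 9
Listing the words in that order gives the answer.
Final answer: ['pz', 'defehw', 'kgbpggo', 'qpkkhlhr', 'yoqhogxtl']


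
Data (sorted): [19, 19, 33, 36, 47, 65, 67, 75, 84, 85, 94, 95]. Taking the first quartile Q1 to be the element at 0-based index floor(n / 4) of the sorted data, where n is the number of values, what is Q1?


The list has n = 12 elements.
Q1 index = floor(12 / 4) = floor(3) = 3
Counting from index 0 in the sorted data, the element at index 3 is 36.
Final answer: 36


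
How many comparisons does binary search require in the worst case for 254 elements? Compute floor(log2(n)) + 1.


Binary search halves the search space each step.
Maximum comparisons = floor(log2(254)) + 1
log2(254) = 7.9887
floor(log2(254)) = 7, so 7 + 1 = 8
Final answer: 8


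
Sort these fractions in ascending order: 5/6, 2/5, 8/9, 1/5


Convert to decimal for comparison:
  5/6 = 0.8333
  2/5 = 0.4
  8/9 = 0.8889
  1/5 = 0.2
Decimals in increasing order: 0.2 < 0.4 < 0.8333 < 0.8889
Writing each back as its fraction gives the sorted order.
Final answer: 1/5, 2/5, 5/6, 8/9


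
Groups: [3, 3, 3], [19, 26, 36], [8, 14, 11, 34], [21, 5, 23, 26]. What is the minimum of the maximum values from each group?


Find max of each group:
  Group 1: [3, 3, 3] -> max = 3
  Group 2: [19, 26, 36] -> max = 36
  Group 3: [8, 14, 11, 34] -> max = 34
  Group 4: [21, 5, 23, 26] -> max = 26
Maxes: [3, 36, 34, 26]
Minimum of maxes = 3
Final answer: 3


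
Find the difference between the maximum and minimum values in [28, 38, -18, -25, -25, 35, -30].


Maximum value: 38
Minimum value: -30
Range = 38 - (-30) = 68
Final answer: 68


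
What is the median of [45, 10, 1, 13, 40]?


First, sort the list: [1, 10, 13, 40, 45]
The list has 5 elements (odd count).
The middle index is 2 (0-based), and the element there is 13.
Final answer: 13


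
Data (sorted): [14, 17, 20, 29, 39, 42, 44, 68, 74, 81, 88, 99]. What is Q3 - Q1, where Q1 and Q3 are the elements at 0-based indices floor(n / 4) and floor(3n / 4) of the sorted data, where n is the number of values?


The data has n = 12 elements.
Q1 index = floor(12 / 4) = floor(3) = 3; Q3 index = floor(3 * 12 / 4) = floor(9) = 9
Q1 = element at index 3 = 29
Q3 = element at index 9 = 81
IQR = 81 - 29 = 52
Final answer: 52


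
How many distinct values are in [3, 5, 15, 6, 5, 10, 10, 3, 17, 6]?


List all unique values:
Distinct values: [3, 5, 6, 10, 15, 17]
Count = 6
Final answer: 6


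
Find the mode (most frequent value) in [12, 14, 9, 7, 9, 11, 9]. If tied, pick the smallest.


Count the frequency of each value:
  7 appears 1 time(s)
  9 appears 3 time(s)
  11 appears 1 time(s)
  12 appears 1 time(s)
  14 appears 1 time(s)
Maximum frequency is 3.
Only 9 reaches that frequency, so it is the mode.
Final answer: 9


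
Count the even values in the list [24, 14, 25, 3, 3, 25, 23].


Check each element:
  24 is even
  14 is even
  25 is odd
  3 is odd
  3 is odd
  25 is odd
  23 is odd
Evens: [24, 14]
Count of evens = 2
Final answer: 2


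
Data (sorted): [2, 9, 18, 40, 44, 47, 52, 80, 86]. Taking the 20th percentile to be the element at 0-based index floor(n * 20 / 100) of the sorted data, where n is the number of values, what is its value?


The dataset has n = 9 elements.
Index = floor(9 * 20 / 100) = floor(180 / 100) = floor(1.8) = 1
Counting from index 0 in the sorted data, the element at index 1 is 9.
Final answer: 9


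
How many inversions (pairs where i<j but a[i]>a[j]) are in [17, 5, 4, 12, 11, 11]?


For each element, count the later elements that are smaller than it:
  17 (index 0): smaller elements after it = [5, 4, 12, 11, 11] -> 5
  5 (index 1): smaller elements after it = [4] -> 1
  4 (index 2): smaller elements after it = [] -> 0
  12 (index 3): smaller elements after it = [11, 11] -> 2
  11 (index 4): smaller elements after it = [] -> 0
Total inversions = 5 + 1 + 0 + 2 + 0 = 8
Final answer: 8


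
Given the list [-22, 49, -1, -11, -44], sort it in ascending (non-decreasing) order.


Original list: [-22, 49, -1, -11, -44]
Repeatedly take the smallest remaining element:
  Remaining [-22, 49, -1, -11, -44] -> smallest is -44
  Remaining [-22, 49, -1, -11] -> smallest is -22
  Remaining [49, -1, -11] -> smallest is -11
  Remaining [49, -1] -> smallest is -1
  Remaining [49] -> smallest is 49
Collecting the picks in order gives the sorted list.
Final answer: [-44, -22, -11, -1, 49]


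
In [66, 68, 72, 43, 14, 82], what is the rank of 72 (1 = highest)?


Sort descending: [82, 72, 68, 66, 43, 14]
Find 72 in the sorted list.
72 is at position 2.
Final answer: 2


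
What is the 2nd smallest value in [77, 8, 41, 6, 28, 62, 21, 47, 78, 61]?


Sort ascending: [6, 8, 21, 28, 41, 47, 61, 62, 77, 78]
The 2nd element (1-indexed) is at index 1.
Value = 8
Final answer: 8


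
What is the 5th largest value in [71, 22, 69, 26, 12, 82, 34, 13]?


Sort descending: [82, 71, 69, 34, 26, 22, 13, 12]
The 5th element (1-indexed) is at index 4.
Value = 26
Final answer: 26


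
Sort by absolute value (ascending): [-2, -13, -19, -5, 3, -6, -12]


Compute absolute values:
  |-2| = 2
  |-13| = 13
  |-19| = 19
  |-5| = 5
  |3| = 3
  |-6| = 6
  |-12| = 12
Absolute values in increasing order: 2 < 3 < 5 < 6 < 12 < 13 < 19
Listing the original numbers in that order gives the answer.
Final answer: [-2, 3, -5, -6, -12, -13, -19]


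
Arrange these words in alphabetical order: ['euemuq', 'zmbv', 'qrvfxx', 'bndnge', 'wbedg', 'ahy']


Compare strings character by character (the first differing letter decides):
  'ahy' < 'bndnge' since 'a' < 'b' at position 1
  'bndnge' < 'euemuq' since 'b' < 'e' at position 1
  'euemuq' < 'qrvfxx' since 'e' < 'q' at position 1
  'qrvfxx' < 'wbedg' since 'q' < 'w' at position 1
  'wbedg' < 'zmbv' since 'w' < 'z' at position 1
Chaining these comparisons gives the alphabetical order.
Final answer: ['ahy', 'bndnge', 'euemuq', 'qrvfxx', 'wbedg', 'zmbv']


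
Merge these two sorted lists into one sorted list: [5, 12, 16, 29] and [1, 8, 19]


List A: [5, 12, 16, 29]
List B: [1, 8, 19]
Repeatedly compare the front elements and take the smaller:
  5 vs 1 -> take 1
  5 vs 8 -> take 5
  12 vs 8 -> take 8
  12 vs 19 -> take 12
  16 vs 19 -> take 16
  29 vs 19 -> take 19
  B is exhausted; append the rest of A: [29]
Final answer: [1, 5, 8, 12, 16, 19, 29]


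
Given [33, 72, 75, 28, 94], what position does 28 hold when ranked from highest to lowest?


Sort descending: [94, 75, 72, 33, 28]
Find 28 in the sorted list.
28 is at position 5.
Final answer: 5


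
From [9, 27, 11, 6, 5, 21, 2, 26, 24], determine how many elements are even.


Check each element:
  9 is odd
  27 is odd
  11 is odd
  6 is even
  5 is odd
  21 is odd
  2 is even
  26 is even
  24 is even
Evens: [6, 2, 26, 24]
Count of evens = 4
Final answer: 4


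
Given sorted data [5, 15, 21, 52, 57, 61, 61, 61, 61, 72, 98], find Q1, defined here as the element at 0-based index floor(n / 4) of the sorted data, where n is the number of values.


The list has n = 11 elements.
Q1 index = floor(11 / 4) = floor(2.75) = 2
Counting from index 0 in the sorted data, the element at index 2 is 21.
Final answer: 21


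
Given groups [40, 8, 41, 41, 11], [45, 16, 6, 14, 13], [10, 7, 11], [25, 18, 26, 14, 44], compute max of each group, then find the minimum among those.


Find max of each group:
  Group 1: [40, 8, 41, 41, 11] -> max = 41
  Group 2: [45, 16, 6, 14, 13] -> max = 45
  Group 3: [10, 7, 11] -> max = 11
  Group 4: [25, 18, 26, 14, 44] -> max = 44
Maxes: [41, 45, 11, 44]
Minimum of maxes = 11
Final answer: 11


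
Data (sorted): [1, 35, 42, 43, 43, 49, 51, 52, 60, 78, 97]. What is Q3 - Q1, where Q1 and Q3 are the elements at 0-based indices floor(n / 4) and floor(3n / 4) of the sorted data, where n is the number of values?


The data has n = 11 elements.
Q1 index = floor(11 / 4) = floor(2.75) = 2; Q3 index = floor(3 * 11 / 4) = floor(8.25) = 8
Q1 = element at index 2 = 42
Q3 = element at index 8 = 60
IQR = 60 - 42 = 18
Final answer: 18


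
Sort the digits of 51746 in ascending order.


The number 51746 has digits: 5, 1, 7, 4, 6
Sorted: 1, 4, 5, 6, 7
Joining the sorted digits gives the result.
Final answer: 14567


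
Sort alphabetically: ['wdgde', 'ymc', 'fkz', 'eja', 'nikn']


Compare strings character by character (the first differing letter decides):
  'eja' < 'fkz' since 'e' < 'f' at position 1
  'fkz' < 'nikn' since 'f' < 'n' at position 1
  'nikn' < 'wdgde' since 'n' < 'w' at position 1
  'wdgde' < 'ymc' since 'w' < 'y' at position 1
Chaining these comparisons gives the alphabetical order.
Final answer: ['eja', 'fkz', 'nikn', 'wdgde', 'ymc']


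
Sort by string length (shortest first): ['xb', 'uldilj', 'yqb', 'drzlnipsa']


Compute lengths:
  'xb' has length 2
  'uldilj' has length 6
  'yqb' has length 3
  'drzlnipsa' has length 9
Lengths in increasing order: 2 < 3 < 6 < 9
Listing the words in that order gives the answer.
Final answer: ['xb', 'yqb', 'uldilj', 'drzlnipsa']


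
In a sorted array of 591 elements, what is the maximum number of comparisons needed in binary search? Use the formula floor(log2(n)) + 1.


Binary search halves the search space each step.
Maximum comparisons = floor(log2(591)) + 1
log2(591) = 9.207
floor(log2(591)) = 9, so 9 + 1 = 10
Final answer: 10


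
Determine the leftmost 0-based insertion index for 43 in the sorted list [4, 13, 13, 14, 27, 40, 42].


List is sorted: [4, 13, 13, 14, 27, 40, 42]
We need the leftmost position where 43 can be inserted, i.e. the first index whose element is >= 43 (or the end of the list if none is).
Binary search with low=0, high=7 (0-based indices):
  low=0, high=7, mid=3: a[3]=14 < 43, so low = 4
  low=4, high=7, mid=5: a[5]=40 < 43, so low = 6
  low=6, high=7, mid=6: a[6]=42 < 43, so low = 7
Now low = high = 7, so the insertion index is 7.
Final answer: 7


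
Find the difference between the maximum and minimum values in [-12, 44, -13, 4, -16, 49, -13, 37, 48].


Maximum value: 49
Minimum value: -16
Range = 49 - (-16) = 65
Final answer: 65


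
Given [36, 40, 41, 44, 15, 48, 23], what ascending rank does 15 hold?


Sort ascending: [15, 23, 36, 40, 41, 44, 48]
Find 15 in the sorted list.
15 is at position 1 (1-indexed).
Final answer: 1


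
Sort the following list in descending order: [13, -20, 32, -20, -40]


Original list: [13, -20, 32, -20, -40]
Repeatedly take the largest remaining element:
  Remaining [13, -20, 32, -20, -40] -> largest is 32
  Remaining [13, -20, -20, -40] -> largest is 13
  Remaining [-20, -20, -40] -> largest is -20
  Remaining [-20, -40] -> largest is -20
  Remaining [-40] -> largest is -40
Collecting the picks in order gives the descending list.
Final answer: [32, 13, -20, -20, -40]


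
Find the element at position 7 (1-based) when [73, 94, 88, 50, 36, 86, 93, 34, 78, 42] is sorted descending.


Sort descending: [94, 93, 88, 86, 78, 73, 50, 42, 36, 34]
The 7th element (1-indexed) is at index 6.
Value = 50
Final answer: 50


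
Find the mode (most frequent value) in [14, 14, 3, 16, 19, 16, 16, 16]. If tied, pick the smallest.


Count the frequency of each value:
  3 appears 1 time(s)
  14 appears 2 time(s)
  16 appears 4 time(s)
  19 appears 1 time(s)
Maximum frequency is 4.
Only 16 reaches that frequency, so it is the mode.
Final answer: 16


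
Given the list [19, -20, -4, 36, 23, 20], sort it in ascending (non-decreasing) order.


Original list: [19, -20, -4, 36, 23, 20]
Repeatedly take the smallest remaining element:
  Remaining [19, -20, -4, 36, 23, 20] -> smallest is -20
  Remaining [19, -4, 36, 23, 20] -> smallest is -4
  Remaining [19, 36, 23, 20] -> smallest is 19
  Remaining [36, 23, 20] -> smallest is 20
  Remaining [36, 23] -> smallest is 23
  Remaining [36] -> smallest is 36
Collecting the picks in order gives the sorted list.
Final answer: [-20, -4, 19, 20, 23, 36]


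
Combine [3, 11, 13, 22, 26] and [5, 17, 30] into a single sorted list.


List A: [3, 11, 13, 22, 26]
List B: [5, 17, 30]
Repeatedly compare the front elements and take the smaller:
  3 vs 5 -> take 3
  11 vs 5 -> take 5
  11 vs 17 -> take 11
  13 vs 17 -> take 13
  22 vs 17 -> take 17
  22 vs 30 -> take 22
  26 vs 30 -> take 26
  A is exhausted; append the rest of B: [30]
Final answer: [3, 5, 11, 13, 17, 22, 26, 30]


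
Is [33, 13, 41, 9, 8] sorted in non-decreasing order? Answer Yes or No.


Check consecutive pairs:
  33 <= 13? False
  13 <= 41? True
  41 <= 9? False
  9 <= 8? False
3 consecutive pair(s) are out of order, so the list is not sorted.
Final answer: No


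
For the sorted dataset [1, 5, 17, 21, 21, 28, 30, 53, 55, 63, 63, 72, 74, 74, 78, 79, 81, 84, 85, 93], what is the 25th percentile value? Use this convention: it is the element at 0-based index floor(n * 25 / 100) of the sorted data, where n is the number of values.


The dataset has n = 20 elements.
Index = floor(20 * 25 / 100) = floor(500 / 100) = floor(5) = 5
Counting from index 0 in the sorted data, the element at index 5 is 28.
Final answer: 28


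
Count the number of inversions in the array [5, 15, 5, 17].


For each element, count the later elements that are smaller than it:
  5 (index 0): smaller elements after it = [] -> 0
  15 (index 1): smaller elements after it = [5] -> 1
  5 (index 2): smaller elements after it = [] -> 0
Total inversions = 0 + 1 + 0 = 1
Final answer: 1


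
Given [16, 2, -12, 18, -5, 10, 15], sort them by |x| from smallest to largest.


Compute absolute values:
  |16| = 16
  |2| = 2
  |-12| = 12
  |18| = 18
  |-5| = 5
  |10| = 10
  |15| = 15
Absolute values in increasing order: 2 < 5 < 10 < 12 < 15 < 16 < 18
Listing the original numbers in that order gives the answer.
Final answer: [2, -5, 10, -12, 15, 16, 18]


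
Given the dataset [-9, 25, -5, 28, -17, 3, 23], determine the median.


First, sort the list: [-17, -9, -5, 3, 23, 25, 28]
The list has 7 elements (odd count).
The middle index is 3 (0-based), and the element there is 3.
Final answer: 3


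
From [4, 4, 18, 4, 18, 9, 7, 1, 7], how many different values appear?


List all unique values:
Distinct values: [1, 4, 7, 9, 18]
Count = 5
Final answer: 5


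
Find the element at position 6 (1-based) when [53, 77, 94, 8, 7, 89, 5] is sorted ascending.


Sort ascending: [5, 7, 8, 53, 77, 89, 94]
The 6th element (1-indexed) is at index 5.
Value = 89
Final answer: 89


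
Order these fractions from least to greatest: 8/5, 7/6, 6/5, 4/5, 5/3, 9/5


Convert to decimal for comparison:
  8/5 = 1.6
  7/6 = 1.1667
  6/5 = 1.2
  4/5 = 0.8
  5/3 = 1.6667
  9/5 = 1.8
Decimals in increasing order: 0.8 < 1.1667 < 1.2 < 1.6 < 1.6667 < 1.8
Writing each back as its fraction gives the sorted order.
Final answer: 4/5, 7/6, 6/5, 8/5, 5/3, 9/5


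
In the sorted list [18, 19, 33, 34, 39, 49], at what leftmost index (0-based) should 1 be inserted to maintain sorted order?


List is sorted: [18, 19, 33, 34, 39, 49]
We need the leftmost position where 1 can be inserted, i.e. the first index whose element is >= 1 (or the end of the list if none is).
Binary search with low=0, high=6 (0-based indices):
  low=0, high=6, mid=3: a[3]=34 >= 1, so high = 3
  low=0, high=3, mid=1: a[1]=19 >= 1, so high = 1
  low=0, high=1, mid=0: a[0]=18 >= 1, so high = 0
Now low = high = 0, so the insertion index is 0.
Final answer: 0


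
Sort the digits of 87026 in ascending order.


The number 87026 has digits: 8, 7, 0, 2, 6
Sorted: 0, 2, 6, 7, 8
Joining the sorted digits gives the result.
Final answer: 02678


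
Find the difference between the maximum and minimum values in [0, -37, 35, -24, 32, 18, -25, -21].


Maximum value: 35
Minimum value: -37
Range = 35 - (-37) = 72
Final answer: 72


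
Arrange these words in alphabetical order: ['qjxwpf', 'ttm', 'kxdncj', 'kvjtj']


Compare strings character by character (the first differing letter decides):
  'kvjtj' < 'kxdncj' since 'v' < 'x' at position 2
  'kxdncj' < 'qjxwpf' since 'k' < 'q' at position 1
  'qjxwpf' < 'ttm' since 'q' < 't' at position 1
Chaining these comparisons gives the alphabetical order.
Final answer: ['kvjtj', 'kxdncj', 'qjxwpf', 'ttm']


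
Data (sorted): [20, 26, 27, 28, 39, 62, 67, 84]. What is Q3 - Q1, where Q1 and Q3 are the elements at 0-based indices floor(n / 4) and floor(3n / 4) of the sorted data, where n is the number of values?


The data has n = 8 elements.
Q1 index = floor(8 / 4) = floor(2) = 2; Q3 index = floor(3 * 8 / 4) = floor(6) = 6
Q1 = element at index 2 = 27
Q3 = element at index 6 = 67
IQR = 67 - 27 = 40
Final answer: 40


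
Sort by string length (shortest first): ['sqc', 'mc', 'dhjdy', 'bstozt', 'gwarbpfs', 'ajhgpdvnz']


Compute lengths:
  'sqc' has length 3
  'mc' has length 2
  'dhjdy' has length 5
  'bstozt' has length 6
  'gwarbpfs' has length 8
  'ajhgpdvnz' has length 9
Lengths in increasing order: 2 < 3 < 5 < 6 < 8 < 9
Listing the words in that order gives the answer.
Final answer: ['mc', 'sqc', 'dhjdy', 'bstozt', 'gwarbpfs', 'ajhgpdvnz']


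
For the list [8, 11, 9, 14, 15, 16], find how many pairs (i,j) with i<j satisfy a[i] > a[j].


For each element, count the later elements that are smaller than it:
  8 (index 0): smaller elements after it = [] -> 0
  11 (index 1): smaller elements after it = [9] -> 1
  9 (index 2): smaller elements after it = [] -> 0
  14 (index 3): smaller elements after it = [] -> 0
  15 (index 4): smaller elements after it = [] -> 0
Total inversions = 0 + 1 + 0 + 0 + 0 = 1
Final answer: 1


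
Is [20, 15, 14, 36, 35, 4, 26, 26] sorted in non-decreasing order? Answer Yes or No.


Check consecutive pairs:
  20 <= 15? False
  15 <= 14? False
  14 <= 36? True
  36 <= 35? False
  35 <= 4? False
  4 <= 26? True
  26 <= 26? True
4 consecutive pair(s) are out of order, so the list is not sorted.
Final answer: No


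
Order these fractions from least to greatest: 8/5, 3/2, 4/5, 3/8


Convert to decimal for comparison:
  8/5 = 1.6
  3/2 = 1.5
  4/5 = 0.8
  3/8 = 0.375
Decimals in increasing order: 0.375 < 0.8 < 1.5 < 1.6
Writing each back as its fraction gives the sorted order.
Final answer: 3/8, 4/5, 3/2, 8/5


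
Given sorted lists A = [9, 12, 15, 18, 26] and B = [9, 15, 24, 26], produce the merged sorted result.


List A: [9, 12, 15, 18, 26]
List B: [9, 15, 24, 26]
Repeatedly compare the front elements and take the smaller:
  9 vs 9 -> take 9
  12 vs 9 -> take 9
  12 vs 15 -> take 12
  15 vs 15 -> take 15
  18 vs 15 -> take 15
  18 vs 24 -> take 18
  26 vs 24 -> take 24
  26 vs 26 -> take 26
  A is exhausted; append the rest of B: [26]
Final answer: [9, 9, 12, 15, 15, 18, 24, 26, 26]


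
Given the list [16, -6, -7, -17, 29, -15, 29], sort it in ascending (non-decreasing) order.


Original list: [16, -6, -7, -17, 29, -15, 29]
Repeatedly take the smallest remaining element:
  Remaining [16, -6, -7, -17, 29, -15, 29] -> smallest is -17
  Remaining [16, -6, -7, 29, -15, 29] -> smallest is -15
  Remaining [16, -6, -7, 29, 29] -> smallest is -7
  Remaining [16, -6, 29, 29] -> smallest is -6
  Remaining [16, 29, 29] -> smallest is 16
  Remaining [29, 29] -> smallest is 29
  Remaining [29] -> smallest is 29
Collecting the picks in order gives the sorted list.
Final answer: [-17, -15, -7, -6, 16, 29, 29]


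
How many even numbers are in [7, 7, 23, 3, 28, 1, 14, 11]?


Check each element:
  7 is odd
  7 is odd
  23 is odd
  3 is odd
  28 is even
  1 is odd
  14 is even
  11 is odd
Evens: [28, 14]
Count of evens = 2
Final answer: 2


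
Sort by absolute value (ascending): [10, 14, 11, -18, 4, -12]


Compute absolute values:
  |10| = 10
  |14| = 14
  |11| = 11
  |-18| = 18
  |4| = 4
  |-12| = 12
Absolute values in increasing order: 4 < 10 < 11 < 12 < 14 < 18
Listing the original numbers in that order gives the answer.
Final answer: [4, 10, 11, -12, 14, -18]


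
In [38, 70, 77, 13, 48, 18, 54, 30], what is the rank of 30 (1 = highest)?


Sort descending: [77, 70, 54, 48, 38, 30, 18, 13]
Find 30 in the sorted list.
30 is at position 6.
Final answer: 6


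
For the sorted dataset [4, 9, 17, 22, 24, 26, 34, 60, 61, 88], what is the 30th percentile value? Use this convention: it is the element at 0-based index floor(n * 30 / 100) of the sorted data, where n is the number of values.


The dataset has n = 10 elements.
Index = floor(10 * 30 / 100) = floor(300 / 100) = floor(3) = 3
Counting from index 0 in the sorted data, the element at index 3 is 22.
Final answer: 22


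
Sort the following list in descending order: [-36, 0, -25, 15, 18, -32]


Original list: [-36, 0, -25, 15, 18, -32]
Repeatedly take the largest remaining element:
  Remaining [-36, 0, -25, 15, 18, -32] -> largest is 18
  Remaining [-36, 0, -25, 15, -32] -> largest is 15
  Remaining [-36, 0, -25, -32] -> largest is 0
  Remaining [-36, -25, -32] -> largest is -25
  Remaining [-36, -32] -> largest is -32
  Remaining [-36] -> largest is -36
Collecting the picks in order gives the descending list.
Final answer: [18, 15, 0, -25, -32, -36]


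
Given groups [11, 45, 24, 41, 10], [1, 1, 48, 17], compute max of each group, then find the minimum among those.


Find max of each group:
  Group 1: [11, 45, 24, 41, 10] -> max = 45
  Group 2: [1, 1, 48, 17] -> max = 48
Maxes: [45, 48]
Minimum of maxes = 45
Final answer: 45


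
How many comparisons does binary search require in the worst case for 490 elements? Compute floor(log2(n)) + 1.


Binary search halves the search space each step.
Maximum comparisons = floor(log2(490)) + 1
log2(490) = 8.9366
floor(log2(490)) = 8, so 8 + 1 = 9
Final answer: 9


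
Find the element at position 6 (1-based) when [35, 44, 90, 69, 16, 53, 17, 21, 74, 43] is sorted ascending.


Sort ascending: [16, 17, 21, 35, 43, 44, 53, 69, 74, 90]
The 6th element (1-indexed) is at index 5.
Value = 44
Final answer: 44


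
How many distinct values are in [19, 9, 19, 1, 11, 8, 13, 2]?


List all unique values:
Distinct values: [1, 2, 8, 9, 11, 13, 19]
Count = 7
Final answer: 7


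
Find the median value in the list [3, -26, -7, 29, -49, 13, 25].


First, sort the list: [-49, -26, -7, 3, 13, 25, 29]
The list has 7 elements (odd count).
The middle index is 3 (0-based), and the element there is 3.
Final answer: 3


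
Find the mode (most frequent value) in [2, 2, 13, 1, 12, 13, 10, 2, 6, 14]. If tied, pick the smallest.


Count the frequency of each value:
  1 appears 1 time(s)
  2 appears 3 time(s)
  6 appears 1 time(s)
  10 appears 1 time(s)
  12 appears 1 time(s)
  13 appears 2 time(s)
  14 appears 1 time(s)
Maximum frequency is 3.
Only 2 reaches that frequency, so it is the mode.
Final answer: 2


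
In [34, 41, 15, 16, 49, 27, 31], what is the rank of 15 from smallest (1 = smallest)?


Sort ascending: [15, 16, 27, 31, 34, 41, 49]
Find 15 in the sorted list.
15 is at position 1 (1-indexed).
Final answer: 1


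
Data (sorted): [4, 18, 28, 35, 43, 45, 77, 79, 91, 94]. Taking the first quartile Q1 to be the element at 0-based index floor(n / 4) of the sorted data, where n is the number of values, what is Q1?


The list has n = 10 elements.
Q1 index = floor(10 / 4) = floor(2.5) = 2
Counting from index 0 in the sorted data, the element at index 2 is 28.
Final answer: 28


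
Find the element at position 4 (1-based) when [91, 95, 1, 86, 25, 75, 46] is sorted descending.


Sort descending: [95, 91, 86, 75, 46, 25, 1]
The 4th element (1-indexed) is at index 3.
Value = 75
Final answer: 75


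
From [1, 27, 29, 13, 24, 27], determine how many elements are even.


Check each element:
  1 is odd
  27 is odd
  29 is odd
  13 is odd
  24 is even
  27 is odd
Evens: [24]
Count of evens = 1
Final answer: 1


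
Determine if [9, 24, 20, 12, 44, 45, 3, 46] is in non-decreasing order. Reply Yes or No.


Check consecutive pairs:
  9 <= 24? True
  24 <= 20? False
  20 <= 12? False
  12 <= 44? True
  44 <= 45? True
  45 <= 3? False
  3 <= 46? True
3 consecutive pair(s) are out of order, so the list is not sorted.
Final answer: No


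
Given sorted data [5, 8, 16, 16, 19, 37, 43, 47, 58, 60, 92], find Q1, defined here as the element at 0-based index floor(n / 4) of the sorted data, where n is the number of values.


The list has n = 11 elements.
Q1 index = floor(11 / 4) = floor(2.75) = 2
Counting from index 0 in the sorted data, the element at index 2 is 16.
Final answer: 16


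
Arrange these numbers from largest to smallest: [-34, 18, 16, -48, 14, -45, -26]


Original list: [-34, 18, 16, -48, 14, -45, -26]
Repeatedly take the largest remaining element:
  Remaining [-34, 18, 16, -48, 14, -45, -26] -> largest is 18
  Remaining [-34, 16, -48, 14, -45, -26] -> largest is 16
  Remaining [-34, -48, 14, -45, -26] -> largest is 14
  Remaining [-34, -48, -45, -26] -> largest is -26
  Remaining [-34, -48, -45] -> largest is -34
  Remaining [-48, -45] -> largest is -45
  Remaining [-48] -> largest is -48
Collecting the picks in order gives the descending list.
Final answer: [18, 16, 14, -26, -34, -45, -48]


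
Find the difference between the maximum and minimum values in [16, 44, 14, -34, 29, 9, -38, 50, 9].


Maximum value: 50
Minimum value: -38
Range = 50 - (-38) = 88
Final answer: 88


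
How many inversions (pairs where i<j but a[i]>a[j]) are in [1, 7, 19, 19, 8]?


For each element, count the later elements that are smaller than it:
  1 (index 0): smaller elements after it = [] -> 0
  7 (index 1): smaller elements after it = [] -> 0
  19 (index 2): smaller elements after it = [8] -> 1
  19 (index 3): smaller elements after it = [8] -> 1
Total inversions = 0 + 0 + 1 + 1 = 2
Final answer: 2


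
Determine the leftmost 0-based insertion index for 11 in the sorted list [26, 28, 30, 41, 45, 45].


List is sorted: [26, 28, 30, 41, 45, 45]
We need the leftmost position where 11 can be inserted, i.e. the first index whose element is >= 11 (or the end of the list if none is).
Binary search with low=0, high=6 (0-based indices):
  low=0, high=6, mid=3: a[3]=41 >= 11, so high = 3
  low=0, high=3, mid=1: a[1]=28 >= 11, so high = 1
  low=0, high=1, mid=0: a[0]=26 >= 11, so high = 0
Now low = high = 0, so the insertion index is 0.
Final answer: 0


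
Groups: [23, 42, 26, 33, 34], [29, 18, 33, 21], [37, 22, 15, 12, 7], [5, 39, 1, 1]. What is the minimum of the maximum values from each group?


Find max of each group:
  Group 1: [23, 42, 26, 33, 34] -> max = 42
  Group 2: [29, 18, 33, 21] -> max = 33
  Group 3: [37, 22, 15, 12, 7] -> max = 37
  Group 4: [5, 39, 1, 1] -> max = 39
Maxes: [42, 33, 37, 39]
Minimum of maxes = 33
Final answer: 33


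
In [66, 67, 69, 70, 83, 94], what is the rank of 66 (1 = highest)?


Sort descending: [94, 83, 70, 69, 67, 66]
Find 66 in the sorted list.
66 is at position 6.
Final answer: 6


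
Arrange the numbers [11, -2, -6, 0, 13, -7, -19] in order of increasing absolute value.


Compute absolute values:
  |11| = 11
  |-2| = 2
  |-6| = 6
  |0| = 0
  |13| = 13
  |-7| = 7
  |-19| = 19
Absolute values in increasing order: 0 < 2 < 6 < 7 < 11 < 13 < 19
Listing the original numbers in that order gives the answer.
Final answer: [0, -2, -6, -7, 11, 13, -19]


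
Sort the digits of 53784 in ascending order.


The number 53784 has digits: 5, 3, 7, 8, 4
Sorted: 3, 4, 5, 7, 8
Joining the sorted digits gives the result.
Final answer: 34578


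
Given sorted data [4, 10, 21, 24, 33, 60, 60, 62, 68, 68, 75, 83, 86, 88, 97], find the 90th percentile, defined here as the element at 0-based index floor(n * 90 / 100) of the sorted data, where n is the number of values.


The dataset has n = 15 elements.
Index = floor(15 * 90 / 100) = floor(1350 / 100) = floor(13.5) = 13
Counting from index 0 in the sorted data, the element at index 13 is 88.
Final answer: 88


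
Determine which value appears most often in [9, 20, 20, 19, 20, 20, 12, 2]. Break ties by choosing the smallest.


Count the frequency of each value:
  2 appears 1 time(s)
  9 appears 1 time(s)
  12 appears 1 time(s)
  19 appears 1 time(s)
  20 appears 4 time(s)
Maximum frequency is 4.
Only 20 reaches that frequency, so it is the mode.
Final answer: 20


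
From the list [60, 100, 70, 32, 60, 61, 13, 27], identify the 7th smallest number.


Sort ascending: [13, 27, 32, 60, 60, 61, 70, 100]
The 7th element (1-indexed) is at index 6.
Value = 70
Final answer: 70


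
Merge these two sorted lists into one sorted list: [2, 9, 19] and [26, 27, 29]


List A: [2, 9, 19]
List B: [26, 27, 29]
Repeatedly compare the front elements and take the smaller:
  2 vs 26 -> take 2
  9 vs 26 -> take 9
  19 vs 26 -> take 19
  A is exhausted; append the rest of B: [26, 27, 29]
Final answer: [2, 9, 19, 26, 27, 29]


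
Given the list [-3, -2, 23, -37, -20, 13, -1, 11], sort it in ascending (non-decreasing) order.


Original list: [-3, -2, 23, -37, -20, 13, -1, 11]
Repeatedly take the smallest remaining element:
  Remaining [-3, -2, 23, -37, -20, 13, -1, 11] -> smallest is -37
  Remaining [-3, -2, 23, -20, 13, -1, 11] -> smallest is -20
  Remaining [-3, -2, 23, 13, -1, 11] -> smallest is -3
  Remaining [-2, 23, 13, -1, 11] -> smallest is -2
  Remaining [23, 13, -1, 11] -> smallest is -1
  Remaining [23, 13, 11] -> smallest is 11
  Remaining [23, 13] -> smallest is 13
  Remaining [23] -> smallest is 23
Collecting the picks in order gives the sorted list.
Final answer: [-37, -20, -3, -2, -1, 11, 13, 23]


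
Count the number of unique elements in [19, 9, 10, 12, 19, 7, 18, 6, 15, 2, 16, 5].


List all unique values:
Distinct values: [2, 5, 6, 7, 9, 10, 12, 15, 16, 18, 19]
Count = 11
Final answer: 11


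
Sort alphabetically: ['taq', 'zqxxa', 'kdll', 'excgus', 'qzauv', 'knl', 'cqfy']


Compare strings character by character (the first differing letter decides):
  'cqfy' < 'excgus' since 'c' < 'e' at position 1
  'excgus' < 'kdll' since 'e' < 'k' at position 1
  'kdll' < 'knl' since 'd' < 'n' at position 2
  'knl' < 'qzauv' since 'k' < 'q' at position 1
  'qzauv' < 'taq' since 'q' < 't' at position 1
  'taq' < 'zqxxa' since 't' < 'z' at position 1
Chaining these comparisons gives the alphabetical order.
Final answer: ['cqfy', 'excgus', 'kdll', 'knl', 'qzauv', 'taq', 'zqxxa']


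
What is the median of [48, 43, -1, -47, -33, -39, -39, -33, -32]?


First, sort the list: [-47, -39, -39, -33, -33, -32, -1, 43, 48]
The list has 9 elements (odd count).
The middle index is 4 (0-based), and the element there is -33.
Final answer: -33


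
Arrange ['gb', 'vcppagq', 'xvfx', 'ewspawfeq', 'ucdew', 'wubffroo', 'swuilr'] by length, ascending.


Compute lengths:
  'gb' has length 2
  'vcppagq' has length 7
  'xvfx' has length 4
  'ewspawfeq' has length 9
  'ucdew' has length 5
  'wubffroo' has length 8
  'swuilr' has length 6
Lengths in increasing order: 2 < 4 < 5 < 6 < 7 < 8 < 9
Listing the words in that order gives the answer.
Final answer: ['gb', 'xvfx', 'ucdew', 'swuilr', 'vcppagq', 'wubffroo', 'ewspawfeq']


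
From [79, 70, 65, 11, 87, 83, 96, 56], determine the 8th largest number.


Sort descending: [96, 87, 83, 79, 70, 65, 56, 11]
The 8th element (1-indexed) is at index 7.
Value = 11
Final answer: 11


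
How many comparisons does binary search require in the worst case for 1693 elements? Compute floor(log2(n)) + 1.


Binary search halves the search space each step.
Maximum comparisons = floor(log2(1693)) + 1
log2(1693) = 10.7254
floor(log2(1693)) = 10, so 10 + 1 = 11
Final answer: 11


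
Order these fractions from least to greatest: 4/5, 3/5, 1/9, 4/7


Convert to decimal for comparison:
  4/5 = 0.8
  3/5 = 0.6
  1/9 = 0.1111
  4/7 = 0.5714
Decimals in increasing order: 0.1111 < 0.5714 < 0.6 < 0.8
Writing each back as its fraction gives the sorted order.
Final answer: 1/9, 4/7, 3/5, 4/5


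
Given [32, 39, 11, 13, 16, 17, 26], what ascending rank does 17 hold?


Sort ascending: [11, 13, 16, 17, 26, 32, 39]
Find 17 in the sorted list.
17 is at position 4 (1-indexed).
Final answer: 4


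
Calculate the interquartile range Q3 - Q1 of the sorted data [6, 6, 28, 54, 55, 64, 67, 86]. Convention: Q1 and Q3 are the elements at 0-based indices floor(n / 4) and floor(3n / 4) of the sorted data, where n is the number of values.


The data has n = 8 elements.
Q1 index = floor(8 / 4) = floor(2) = 2; Q3 index = floor(3 * 8 / 4) = floor(6) = 6
Q1 = element at index 2 = 28
Q3 = element at index 6 = 67
IQR = 67 - 28 = 39
Final answer: 39


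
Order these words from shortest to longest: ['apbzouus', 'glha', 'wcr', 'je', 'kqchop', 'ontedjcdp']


Compute lengths:
  'apbzouus' has length 8
  'glha' has length 4
  'wcr' has length 3
  'je' has length 2
  'kqchop' has length 6
  'ontedjcdp' has length 9
Lengths in increasing order: 2 < 3 < 4 < 6 < 8 < 9
Listing the words in that order gives the answer.
Final answer: ['je', 'wcr', 'glha', 'kqchop', 'apbzouus', 'ontedjcdp']


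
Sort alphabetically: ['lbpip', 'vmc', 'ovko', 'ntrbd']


Compare strings character by character (the first differing letter decides):
  'lbpip' < 'ntrbd' since 'l' < 'n' at position 1
  'ntrbd' < 'ovko' since 'n' < 'o' at position 1
  'ovko' < 'vmc' since 'o' < 'v' at position 1
Chaining these comparisons gives the alphabetical order.
Final answer: ['lbpip', 'ntrbd', 'ovko', 'vmc']


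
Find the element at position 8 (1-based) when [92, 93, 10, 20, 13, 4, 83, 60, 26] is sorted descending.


Sort descending: [93, 92, 83, 60, 26, 20, 13, 10, 4]
The 8th element (1-indexed) is at index 7.
Value = 10
Final answer: 10


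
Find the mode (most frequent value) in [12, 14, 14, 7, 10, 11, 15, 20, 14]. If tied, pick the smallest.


Count the frequency of each value:
  7 appears 1 time(s)
  10 appears 1 time(s)
  11 appears 1 time(s)
  12 appears 1 time(s)
  14 appears 3 time(s)
  15 appears 1 time(s)
  20 appears 1 time(s)
Maximum frequency is 3.
Only 14 reaches that frequency, so it is the mode.
Final answer: 14


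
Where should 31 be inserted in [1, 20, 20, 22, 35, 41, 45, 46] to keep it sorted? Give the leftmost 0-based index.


List is sorted: [1, 20, 20, 22, 35, 41, 45, 46]
We need the leftmost position where 31 can be inserted, i.e. the first index whose element is >= 31 (or the end of the list if none is).
Binary search with low=0, high=8 (0-based indices):
  low=0, high=8, mid=4: a[4]=35 >= 31, so high = 4
  low=0, high=4, mid=2: a[2]=20 < 31, so low = 3
  low=3, high=4, mid=3: a[3]=22 < 31, so low = 4
Now low = high = 4, so the insertion index is 4.
Final answer: 4


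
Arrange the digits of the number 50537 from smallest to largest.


The number 50537 has digits: 5, 0, 5, 3, 7
Sorted: 0, 3, 5, 5, 7
Joining the sorted digits gives the result.
Final answer: 03557


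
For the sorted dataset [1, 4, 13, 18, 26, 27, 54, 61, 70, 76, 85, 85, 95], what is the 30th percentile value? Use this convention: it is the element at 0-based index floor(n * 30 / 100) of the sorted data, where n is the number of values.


The dataset has n = 13 elements.
Index = floor(13 * 30 / 100) = floor(390 / 100) = floor(3.9) = 3
Counting from index 0 in the sorted data, the element at index 3 is 18.
Final answer: 18


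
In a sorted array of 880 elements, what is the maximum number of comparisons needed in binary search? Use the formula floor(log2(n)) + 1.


Binary search halves the search space each step.
Maximum comparisons = floor(log2(880)) + 1
log2(880) = 9.7814
floor(log2(880)) = 9, so 9 + 1 = 10
Final answer: 10


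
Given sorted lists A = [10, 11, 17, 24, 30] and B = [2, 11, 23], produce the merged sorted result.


List A: [10, 11, 17, 24, 30]
List B: [2, 11, 23]
Repeatedly compare the front elements and take the smaller:
  10 vs 2 -> take 2
  10 vs 11 -> take 10
  11 vs 11 -> take 11
  17 vs 11 -> take 11
  17 vs 23 -> take 17
  24 vs 23 -> take 23
  B is exhausted; append the rest of A: [24, 30]
Final answer: [2, 10, 11, 11, 17, 23, 24, 30]


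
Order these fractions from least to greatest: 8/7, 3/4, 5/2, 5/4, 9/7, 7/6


Convert to decimal for comparison:
  8/7 = 1.1429
  3/4 = 0.75
  5/2 = 2.5
  5/4 = 1.25
  9/7 = 1.2857
  7/6 = 1.1667
Decimals in increasing order: 0.75 < 1.1429 < 1.1667 < 1.25 < 1.2857 < 2.5
Writing each back as its fraction gives the sorted order.
Final answer: 3/4, 8/7, 7/6, 5/4, 9/7, 5/2


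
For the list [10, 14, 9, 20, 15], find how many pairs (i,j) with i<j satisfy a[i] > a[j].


For each element, count the later elements that are smaller than it:
  10 (index 0): smaller elements after it = [9] -> 1
  14 (index 1): smaller elements after it = [9] -> 1
  9 (index 2): smaller elements after it = [] -> 0
  20 (index 3): smaller elements after it = [15] -> 1
Total inversions = 1 + 1 + 0 + 1 = 3
Final answer: 3


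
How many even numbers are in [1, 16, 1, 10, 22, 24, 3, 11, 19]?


Check each element:
  1 is odd
  16 is even
  1 is odd
  10 is even
  22 is even
  24 is even
  3 is odd
  11 is odd
  19 is odd
Evens: [16, 10, 22, 24]
Count of evens = 4
Final answer: 4


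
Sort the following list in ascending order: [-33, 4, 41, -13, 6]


Original list: [-33, 4, 41, -13, 6]
Repeatedly take the smallest remaining element:
  Remaining [-33, 4, 41, -13, 6] -> smallest is -33
  Remaining [4, 41, -13, 6] -> smallest is -13
  Remaining [4, 41, 6] -> smallest is 4
  Remaining [41, 6] -> smallest is 6
  Remaining [41] -> smallest is 41
Collecting the picks in order gives the sorted list.
Final answer: [-33, -13, 4, 6, 41]


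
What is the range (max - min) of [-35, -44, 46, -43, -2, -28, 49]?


Maximum value: 49
Minimum value: -44
Range = 49 - (-44) = 93
Final answer: 93
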